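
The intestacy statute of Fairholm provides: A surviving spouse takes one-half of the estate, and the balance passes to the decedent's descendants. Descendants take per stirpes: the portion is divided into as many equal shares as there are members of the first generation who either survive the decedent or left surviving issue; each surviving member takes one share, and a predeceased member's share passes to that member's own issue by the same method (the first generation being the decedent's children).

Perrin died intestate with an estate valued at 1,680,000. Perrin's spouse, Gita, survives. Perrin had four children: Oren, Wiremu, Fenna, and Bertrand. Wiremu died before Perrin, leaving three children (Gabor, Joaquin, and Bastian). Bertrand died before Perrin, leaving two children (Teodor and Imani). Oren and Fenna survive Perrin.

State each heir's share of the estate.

Gita takes one-half of 1,680,000 = 840,000. The remaining 840,000 passes to the descendants.
The descendants' portion (840,000) is divided into 4 shares of 210,000: Oren and Fenna each take 210,000; Wiremu's 210,000 share passes to Wiremu's issue; Bertrand's 210,000 share passes to Bertrand's issue.
Wiremu's share (210,000) is divided into 3 shares of 70,000: Gabor, Joaquin, and Bastian each take 70,000.
Bertrand's share (210,000) is divided into 2 shares of 105,000: Teodor and Imani each take 105,000.

Gita: 840,000; Oren: 210,000; Gabor: 70,000; Joaquin: 70,000; Bastian: 70,000; Fenna: 210,000; Teodor: 105,000; Imani: 105,000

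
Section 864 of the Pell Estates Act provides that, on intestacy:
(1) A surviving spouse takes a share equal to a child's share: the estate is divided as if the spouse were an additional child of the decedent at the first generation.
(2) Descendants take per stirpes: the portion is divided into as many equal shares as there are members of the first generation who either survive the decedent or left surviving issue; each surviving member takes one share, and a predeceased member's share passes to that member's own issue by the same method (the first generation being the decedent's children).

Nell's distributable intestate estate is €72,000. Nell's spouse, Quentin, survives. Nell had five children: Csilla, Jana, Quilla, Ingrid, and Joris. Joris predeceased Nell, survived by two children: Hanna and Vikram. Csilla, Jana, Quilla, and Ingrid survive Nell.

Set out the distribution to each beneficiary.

The spouse counts as an additional share at the children's level, so there are 6 primary shares of €12,000. Quentin takes one such share (€12,000).
The children's combined portion (€60,000) is divided into 5 shares of €12,000: Csilla, Jana, Quilla, and Ingrid each take €12,000; Joris's €12,000 share passes to Joris's issue.
Joris's share (€12,000) is divided into 2 shares of €6,000: Hanna and Vikram each take €6,000.

Quentin: €12,000; Csilla: €12,000; Jana: €12,000; Quilla: €12,000; Ingrid: €12,000; Hanna: €6,000; Vikram: €6,000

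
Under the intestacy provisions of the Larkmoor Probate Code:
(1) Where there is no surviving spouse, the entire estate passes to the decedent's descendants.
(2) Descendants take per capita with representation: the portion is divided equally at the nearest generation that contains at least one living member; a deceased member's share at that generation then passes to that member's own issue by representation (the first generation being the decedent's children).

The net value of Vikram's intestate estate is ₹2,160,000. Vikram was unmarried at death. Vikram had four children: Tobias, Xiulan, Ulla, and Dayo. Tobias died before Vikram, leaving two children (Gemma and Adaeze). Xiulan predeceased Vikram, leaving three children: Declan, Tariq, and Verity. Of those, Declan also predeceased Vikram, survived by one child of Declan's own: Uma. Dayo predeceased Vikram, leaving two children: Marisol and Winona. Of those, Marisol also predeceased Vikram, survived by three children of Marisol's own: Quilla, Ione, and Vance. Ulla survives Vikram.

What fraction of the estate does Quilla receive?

The entire ₹2,160,000 passes to the descendants.
That amount (₹2,160,000) is divided into 4 shares of ₹540,000: Ulla takes ₹540,000; Tobias's ₹540,000 share passes to Tobias's issue; Xiulan's ₹540,000 share passes to Xiulan's issue; Dayo's ₹540,000 share passes to Dayo's issue.
Tobias's share (₹540,000) is divided into 2 shares of ₹270,000: Gemma and Adaeze each take ₹270,000.
Xiulan's share (₹540,000) is divided into 3 shares of ₹180,000: Tariq and Verity each take ₹180,000; Declan's ₹180,000 share passes to Declan's issue.
Declan's share (₹180,000) passes entirely to Uma.
Dayo's share (₹540,000) is divided into 2 shares of ₹270,000: Winona takes ₹270,000; Marisol's ₹270,000 share passes to Marisol's issue.
Marisol's share (₹270,000) is divided into 3 shares of ₹90,000: Quilla, Ione, and Vance each take ₹90,000.

Quilla receives 1/24 of the estate.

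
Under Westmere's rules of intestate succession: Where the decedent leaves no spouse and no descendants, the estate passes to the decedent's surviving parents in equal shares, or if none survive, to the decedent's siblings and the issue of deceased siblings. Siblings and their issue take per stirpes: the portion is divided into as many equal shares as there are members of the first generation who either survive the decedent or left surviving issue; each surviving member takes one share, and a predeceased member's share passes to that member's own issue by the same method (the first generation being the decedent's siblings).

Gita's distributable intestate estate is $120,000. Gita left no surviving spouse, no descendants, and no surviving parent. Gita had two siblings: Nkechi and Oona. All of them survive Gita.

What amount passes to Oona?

Oona receives $60,000.

The entire $120,000 passes to the siblings and their issue.
That amount ($120,000) is divided into 2 shares of $60,000: Nkechi and Oona each take $60,000.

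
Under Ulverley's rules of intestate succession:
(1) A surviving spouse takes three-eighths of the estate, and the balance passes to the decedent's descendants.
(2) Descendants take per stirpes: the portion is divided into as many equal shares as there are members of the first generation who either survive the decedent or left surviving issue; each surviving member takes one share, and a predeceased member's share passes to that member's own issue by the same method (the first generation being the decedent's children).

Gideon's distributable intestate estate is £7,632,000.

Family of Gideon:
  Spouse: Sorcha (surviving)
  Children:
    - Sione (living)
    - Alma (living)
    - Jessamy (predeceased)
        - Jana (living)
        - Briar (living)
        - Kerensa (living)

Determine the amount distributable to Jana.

Jana receives £530,000.

Sorcha takes three-eighths of £7,632,000 = £2,862,000. The remaining £4,770,000 passes to the descendants.
The descendants' portion (£4,770,000) is divided into 3 shares of £1,590,000: Sione and Alma each take £1,590,000; Jessamy's £1,590,000 share passes to Jessamy's issue.
Jessamy's share (£1,590,000) is divided into 3 shares of £530,000: Jana, Briar, and Kerensa each take £530,000.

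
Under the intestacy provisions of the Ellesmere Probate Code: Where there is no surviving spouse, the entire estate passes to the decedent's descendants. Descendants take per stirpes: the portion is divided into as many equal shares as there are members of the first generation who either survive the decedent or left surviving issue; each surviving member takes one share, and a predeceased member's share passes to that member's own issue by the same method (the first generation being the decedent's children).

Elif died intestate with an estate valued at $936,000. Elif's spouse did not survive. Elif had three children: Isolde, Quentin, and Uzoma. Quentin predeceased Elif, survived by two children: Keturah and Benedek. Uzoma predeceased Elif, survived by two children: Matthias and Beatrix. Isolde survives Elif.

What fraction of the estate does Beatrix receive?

The entire $936,000 passes to the descendants.
That amount ($936,000) is divided into 3 shares of $312,000: Isolde takes $312,000; Quentin's $312,000 share passes to Quentin's issue; Uzoma's $312,000 share passes to Uzoma's issue.
Quentin's share ($312,000) is divided into 2 shares of $156,000: Keturah and Benedek each take $156,000.
Uzoma's share ($312,000) is divided into 2 shares of $156,000: Matthias and Beatrix each take $156,000.

Beatrix receives 1/6 of the estate.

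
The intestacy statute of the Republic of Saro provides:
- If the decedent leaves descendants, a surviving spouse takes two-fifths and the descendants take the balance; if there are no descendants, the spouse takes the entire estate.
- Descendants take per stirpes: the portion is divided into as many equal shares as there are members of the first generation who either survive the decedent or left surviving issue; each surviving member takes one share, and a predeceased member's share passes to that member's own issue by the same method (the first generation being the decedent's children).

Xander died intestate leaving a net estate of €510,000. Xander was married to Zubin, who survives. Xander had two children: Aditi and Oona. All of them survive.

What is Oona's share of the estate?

Oona receives €153,000.

Zubin takes two-fifths of €510,000 = €204,000. The remaining €306,000 passes to the descendants.
The descendants' portion (€306,000) is divided into 2 shares of €153,000: Aditi and Oona each take €153,000.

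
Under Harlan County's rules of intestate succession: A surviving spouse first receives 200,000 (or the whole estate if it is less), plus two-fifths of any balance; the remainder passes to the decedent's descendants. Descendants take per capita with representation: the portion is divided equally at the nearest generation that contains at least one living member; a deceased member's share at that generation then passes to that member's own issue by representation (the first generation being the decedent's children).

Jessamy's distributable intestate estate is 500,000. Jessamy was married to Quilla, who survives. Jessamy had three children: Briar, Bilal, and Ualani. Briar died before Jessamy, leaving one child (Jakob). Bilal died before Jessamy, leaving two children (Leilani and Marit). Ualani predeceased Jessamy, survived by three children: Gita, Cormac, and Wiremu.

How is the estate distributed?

Quilla first takes 200,000, leaving a balance of 300,000. Quilla then takes two-fifths of the balance (120,000), for a total of 320,000. The remaining 180,000 passes to the descendants.
No child survives, so the initial division is made at the grandchildren's generation.
The descendants' portion (180,000) is divided into 6 shares of 30,000: Jakob, Leilani, Marit, Gita, Cormac, and Wiremu each take 30,000.

Quilla: 320,000; Jakob: 30,000; Leilani: 30,000; Marit: 30,000; Gita: 30,000; Cormac: 30,000; Wiremu: 30,000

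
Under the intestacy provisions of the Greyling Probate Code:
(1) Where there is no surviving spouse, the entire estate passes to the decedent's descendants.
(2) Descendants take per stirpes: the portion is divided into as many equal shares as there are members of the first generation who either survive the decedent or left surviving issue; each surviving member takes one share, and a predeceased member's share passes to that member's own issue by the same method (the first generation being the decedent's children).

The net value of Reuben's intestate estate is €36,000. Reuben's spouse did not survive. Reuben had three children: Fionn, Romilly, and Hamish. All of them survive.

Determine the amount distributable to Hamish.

Hamish receives €12,000.

The entire €36,000 passes to the descendants.
That amount (€36,000) is divided into 3 shares of €12,000: Fionn, Romilly, and Hamish each take €12,000.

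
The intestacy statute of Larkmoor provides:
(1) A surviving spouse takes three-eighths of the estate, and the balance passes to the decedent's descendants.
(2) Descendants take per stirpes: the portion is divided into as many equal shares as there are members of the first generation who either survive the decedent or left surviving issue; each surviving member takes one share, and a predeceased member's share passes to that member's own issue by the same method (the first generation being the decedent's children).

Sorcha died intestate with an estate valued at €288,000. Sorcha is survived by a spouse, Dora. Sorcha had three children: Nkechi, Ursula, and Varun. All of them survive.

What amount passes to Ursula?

Dora takes three-eighths of €288,000 = €108,000. The remaining €180,000 passes to the descendants.
The descendants' portion (€180,000) is divided into 3 shares of €60,000: Nkechi, Ursula, and Varun each take €60,000.

Ursula receives €60,000.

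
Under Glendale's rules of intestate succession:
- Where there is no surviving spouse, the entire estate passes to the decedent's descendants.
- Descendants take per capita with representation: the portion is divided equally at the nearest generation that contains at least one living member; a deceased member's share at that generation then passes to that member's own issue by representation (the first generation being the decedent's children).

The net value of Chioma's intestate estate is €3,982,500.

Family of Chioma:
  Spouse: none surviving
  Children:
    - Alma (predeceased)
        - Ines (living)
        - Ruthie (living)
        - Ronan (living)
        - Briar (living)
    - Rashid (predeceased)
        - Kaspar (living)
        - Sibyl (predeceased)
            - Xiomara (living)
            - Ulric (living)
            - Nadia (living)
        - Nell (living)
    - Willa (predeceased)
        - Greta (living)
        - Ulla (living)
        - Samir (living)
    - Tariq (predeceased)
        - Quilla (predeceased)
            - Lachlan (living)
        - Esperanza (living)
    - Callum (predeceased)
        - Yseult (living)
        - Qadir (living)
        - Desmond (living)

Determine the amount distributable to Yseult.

Yseult receives €265,500.

The entire €3,982,500 passes to the descendants.
No child survives, so the initial division is made at the grandchildren's generation.
That amount (€3,982,500) is divided into 15 shares of €265,500: Ines, Ruthie, Ronan, Briar, Kaspar, Nell, Greta, Ulla, Samir, Esperanza, Yseult, Qadir, and Desmond each take €265,500; Sibyl's €265,500 share passes to Sibyl's issue; Quilla's €265,500 share passes to Quilla's issue.
Sibyl's share (€265,500) is divided into 3 shares of €88,500: Xiomara, Ulric, and Nadia each take €88,500.
Quilla's share (€265,500) passes entirely to Lachlan.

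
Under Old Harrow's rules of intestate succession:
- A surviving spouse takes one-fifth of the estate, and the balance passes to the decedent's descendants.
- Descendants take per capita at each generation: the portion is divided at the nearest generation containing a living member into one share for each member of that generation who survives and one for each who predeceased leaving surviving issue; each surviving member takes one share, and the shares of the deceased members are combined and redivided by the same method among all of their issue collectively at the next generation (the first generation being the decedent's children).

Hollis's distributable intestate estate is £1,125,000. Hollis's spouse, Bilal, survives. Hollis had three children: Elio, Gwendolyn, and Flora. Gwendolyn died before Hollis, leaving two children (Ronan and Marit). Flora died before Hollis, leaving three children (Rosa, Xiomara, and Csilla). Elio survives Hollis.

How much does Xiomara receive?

Bilal takes one-fifth of £1,125,000 = £225,000. The remaining £900,000 passes to the descendants.
The descendants' portion (£900,000) is divided at the children's generation into 3 shares of £300,000. Elio takes £300,000. The 2 shares of the deceased (Gwendolyn and Flora) are combined into a pool of £600,000.
That pool (£600,000) is divided at the grandchildren's generation equally among Ronan, Marit, Rosa, Xiomara, and Csilla: £120,000 each.

Xiomara receives £120,000.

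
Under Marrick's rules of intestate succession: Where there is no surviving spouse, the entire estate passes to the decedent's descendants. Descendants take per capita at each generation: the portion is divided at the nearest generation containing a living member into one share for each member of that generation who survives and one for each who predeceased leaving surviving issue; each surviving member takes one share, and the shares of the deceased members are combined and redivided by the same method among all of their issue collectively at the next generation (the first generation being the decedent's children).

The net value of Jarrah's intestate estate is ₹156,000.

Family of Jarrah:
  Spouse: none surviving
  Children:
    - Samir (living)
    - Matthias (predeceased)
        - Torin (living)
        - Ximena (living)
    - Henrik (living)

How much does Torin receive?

The entire ₹156,000 passes to the descendants.
That amount (₹156,000) is divided at the children's generation into 3 shares of ₹52,000. Samir and Henrik each take ₹52,000. The remaining share for the deceased Matthias (₹52,000) is carried to the next generation.
That pool (₹52,000) is divided at the grandchildren's generation equally among Torin and Ximena: ₹26,000 each.

Torin receives ₹26,000.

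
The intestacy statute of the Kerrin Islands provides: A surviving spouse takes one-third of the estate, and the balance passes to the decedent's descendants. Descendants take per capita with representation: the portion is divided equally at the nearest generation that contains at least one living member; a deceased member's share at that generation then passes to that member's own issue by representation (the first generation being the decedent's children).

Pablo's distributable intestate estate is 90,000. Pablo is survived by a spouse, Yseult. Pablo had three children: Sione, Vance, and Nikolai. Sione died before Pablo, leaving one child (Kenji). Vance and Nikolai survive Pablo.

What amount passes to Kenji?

Yseult takes one-third of 90,000 = 30,000. The remaining 60,000 passes to the descendants.
The descendants' portion (60,000) is divided into 3 shares of 20,000: Vance and Nikolai each take 20,000; Sione's 20,000 share passes to Sione's issue.
Sione's share (20,000) passes entirely to Kenji.

Kenji receives 20,000.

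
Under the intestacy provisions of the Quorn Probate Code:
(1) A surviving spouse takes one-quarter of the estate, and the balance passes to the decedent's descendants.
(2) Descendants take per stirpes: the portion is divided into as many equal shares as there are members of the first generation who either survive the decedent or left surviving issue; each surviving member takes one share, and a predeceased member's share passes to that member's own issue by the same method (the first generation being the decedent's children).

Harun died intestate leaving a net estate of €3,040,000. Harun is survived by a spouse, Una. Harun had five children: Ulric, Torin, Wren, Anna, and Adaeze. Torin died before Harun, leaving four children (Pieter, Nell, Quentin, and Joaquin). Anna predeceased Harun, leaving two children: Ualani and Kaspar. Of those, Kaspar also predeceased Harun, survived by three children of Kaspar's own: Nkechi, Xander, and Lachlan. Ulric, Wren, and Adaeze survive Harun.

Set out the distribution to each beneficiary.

Una: €760,000; Ulric: €456,000; Pieter: €114,000; Nell: €114,000; Quentin: €114,000; Joaquin: €114,000; Wren: €456,000; Ualani: €228,000; Nkechi: €76,000; Xander: €76,000; Lachlan: €76,000; Adaeze: €456,000

Una takes one-quarter of €3,040,000 = €760,000. The remaining €2,280,000 passes to the descendants.
The descendants' portion (€2,280,000) is divided into 5 shares of €456,000: Ulric, Wren, and Adaeze each take €456,000; Torin's €456,000 share passes to Torin's issue; Anna's €456,000 share passes to Anna's issue.
Torin's share (€456,000) is divided into 4 shares of €114,000: Pieter, Nell, Quentin, and Joaquin each take €114,000.
Anna's share (€456,000) is divided into 2 shares of €228,000: Ualani takes €228,000; Kaspar's €228,000 share passes to Kaspar's issue.
Kaspar's share (€228,000) is divided into 3 shares of €76,000: Nkechi, Xander, and Lachlan each take €76,000.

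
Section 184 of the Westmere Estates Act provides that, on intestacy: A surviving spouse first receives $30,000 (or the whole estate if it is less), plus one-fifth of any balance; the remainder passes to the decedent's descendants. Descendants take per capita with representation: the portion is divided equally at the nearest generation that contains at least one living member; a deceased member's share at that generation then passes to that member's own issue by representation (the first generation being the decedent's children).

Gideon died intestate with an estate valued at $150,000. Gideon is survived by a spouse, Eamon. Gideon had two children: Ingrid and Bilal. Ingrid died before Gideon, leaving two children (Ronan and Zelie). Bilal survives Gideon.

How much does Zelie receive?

Eamon first takes $30,000, leaving a balance of $120,000. Eamon then takes one-fifth of the balance ($24,000), for a total of $54,000. The remaining $96,000 passes to the descendants.
The descendants' portion ($96,000) is divided into 2 shares of $48,000: Bilal takes $48,000; Ingrid's $48,000 share passes to Ingrid's issue.
Ingrid's share ($48,000) is divided into 2 shares of $24,000: Ronan and Zelie each take $24,000.

Zelie receives $24,000.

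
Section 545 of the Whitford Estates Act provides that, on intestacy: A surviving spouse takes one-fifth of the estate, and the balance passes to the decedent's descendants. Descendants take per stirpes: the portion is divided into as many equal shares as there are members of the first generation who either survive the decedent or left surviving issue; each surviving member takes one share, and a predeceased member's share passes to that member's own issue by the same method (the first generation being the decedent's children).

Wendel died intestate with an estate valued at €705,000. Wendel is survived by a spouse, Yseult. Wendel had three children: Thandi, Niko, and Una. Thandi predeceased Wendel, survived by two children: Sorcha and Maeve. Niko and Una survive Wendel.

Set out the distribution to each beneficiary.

Yseult: €141,000; Sorcha: €94,000; Maeve: €94,000; Niko: €188,000; Una: €188,000

Yseult takes one-fifth of €705,000 = €141,000. The remaining €564,000 passes to the descendants.
The descendants' portion (€564,000) is divided into 3 shares of €188,000: Niko and Una each take €188,000; Thandi's €188,000 share passes to Thandi's issue.
Thandi's share (€188,000) is divided into 2 shares of €94,000: Sorcha and Maeve each take €94,000.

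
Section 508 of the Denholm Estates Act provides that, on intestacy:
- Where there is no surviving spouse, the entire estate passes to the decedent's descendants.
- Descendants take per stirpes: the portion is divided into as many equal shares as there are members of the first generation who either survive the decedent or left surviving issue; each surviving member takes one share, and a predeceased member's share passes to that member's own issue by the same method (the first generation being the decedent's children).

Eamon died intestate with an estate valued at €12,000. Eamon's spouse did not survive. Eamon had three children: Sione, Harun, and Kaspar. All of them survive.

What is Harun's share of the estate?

The entire €12,000 passes to the descendants.
That amount (€12,000) is divided into 3 shares of €4,000: Sione, Harun, and Kaspar each take €4,000.

Harun receives €4,000.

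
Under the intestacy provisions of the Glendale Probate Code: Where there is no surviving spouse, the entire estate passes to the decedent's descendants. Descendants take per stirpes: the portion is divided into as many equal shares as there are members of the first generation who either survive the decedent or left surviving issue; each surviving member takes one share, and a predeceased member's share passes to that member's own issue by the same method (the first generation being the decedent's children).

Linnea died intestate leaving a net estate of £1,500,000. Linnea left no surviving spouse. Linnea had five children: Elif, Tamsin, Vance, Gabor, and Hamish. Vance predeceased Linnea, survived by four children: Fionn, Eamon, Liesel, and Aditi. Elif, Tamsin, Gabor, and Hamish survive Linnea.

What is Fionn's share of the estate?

Fionn receives £75,000.

The entire £1,500,000 passes to the descendants.
That amount (£1,500,000) is divided into 5 shares of £300,000: Elif, Tamsin, Gabor, and Hamish each take £300,000; Vance's £300,000 share passes to Vance's issue.
Vance's share (£300,000) is divided into 4 shares of £75,000: Fionn, Eamon, Liesel, and Aditi each take £75,000.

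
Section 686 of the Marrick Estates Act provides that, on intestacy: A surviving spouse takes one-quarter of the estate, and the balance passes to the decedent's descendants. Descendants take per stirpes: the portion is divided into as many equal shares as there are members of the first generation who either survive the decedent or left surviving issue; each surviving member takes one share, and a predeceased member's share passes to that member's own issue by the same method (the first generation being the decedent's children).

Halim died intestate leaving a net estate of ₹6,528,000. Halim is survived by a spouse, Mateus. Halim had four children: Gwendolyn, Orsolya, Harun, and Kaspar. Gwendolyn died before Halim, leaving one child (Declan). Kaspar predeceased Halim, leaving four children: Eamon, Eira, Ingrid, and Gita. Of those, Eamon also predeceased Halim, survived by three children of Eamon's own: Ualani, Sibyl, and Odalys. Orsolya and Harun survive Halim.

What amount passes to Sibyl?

Mateus takes one-quarter of ₹6,528,000 = ₹1,632,000. The remaining ₹4,896,000 passes to the descendants.
The descendants' portion (₹4,896,000) is divided into 4 shares of ₹1,224,000: Orsolya and Harun each take ₹1,224,000; Gwendolyn's ₹1,224,000 share passes to Gwendolyn's issue; Kaspar's ₹1,224,000 share passes to Kaspar's issue.
Gwendolyn's share (₹1,224,000) passes entirely to Declan.
Kaspar's share (₹1,224,000) is divided into 4 shares of ₹306,000: Eira, Ingrid, and Gita each take ₹306,000; Eamon's ₹306,000 share passes to Eamon's issue.
Eamon's share (₹306,000) is divided into 3 shares of ₹102,000: Ualani, Sibyl, and Odalys each take ₹102,000.

Sibyl receives ₹102,000.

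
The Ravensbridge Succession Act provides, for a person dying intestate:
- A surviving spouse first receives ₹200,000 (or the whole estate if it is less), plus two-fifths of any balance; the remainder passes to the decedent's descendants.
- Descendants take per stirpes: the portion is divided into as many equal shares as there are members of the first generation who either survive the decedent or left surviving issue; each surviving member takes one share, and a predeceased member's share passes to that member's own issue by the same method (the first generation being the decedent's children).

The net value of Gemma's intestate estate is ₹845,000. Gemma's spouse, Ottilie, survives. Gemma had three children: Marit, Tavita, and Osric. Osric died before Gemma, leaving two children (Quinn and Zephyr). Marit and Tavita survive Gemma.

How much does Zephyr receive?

Zephyr receives ₹64,500.

Ottilie first takes ₹200,000, leaving a balance of ₹645,000. Ottilie then takes two-fifths of the balance (₹258,000), for a total of ₹458,000. The remaining ₹387,000 passes to the descendants.
The descendants' portion (₹387,000) is divided into 3 shares of ₹129,000: Marit and Tavita each take ₹129,000; Osric's ₹129,000 share passes to Osric's issue.
Osric's share (₹129,000) is divided into 2 shares of ₹64,500: Quinn and Zephyr each take ₹64,500.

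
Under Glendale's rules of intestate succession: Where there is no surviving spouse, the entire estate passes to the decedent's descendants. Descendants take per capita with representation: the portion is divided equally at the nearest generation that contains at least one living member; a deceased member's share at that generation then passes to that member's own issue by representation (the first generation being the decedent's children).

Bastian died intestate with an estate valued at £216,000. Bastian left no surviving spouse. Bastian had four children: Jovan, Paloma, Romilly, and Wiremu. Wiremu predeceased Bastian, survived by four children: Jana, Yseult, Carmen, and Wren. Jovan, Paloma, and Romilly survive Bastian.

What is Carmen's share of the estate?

The entire £216,000 passes to the descendants.
That amount (£216,000) is divided into 4 shares of £54,000: Jovan, Paloma, and Romilly each take £54,000; Wiremu's £54,000 share passes to Wiremu's issue.
Wiremu's share (£54,000) is divided into 4 shares of £13,500: Jana, Yseult, Carmen, and Wren each take £13,500.

Carmen receives £13,500.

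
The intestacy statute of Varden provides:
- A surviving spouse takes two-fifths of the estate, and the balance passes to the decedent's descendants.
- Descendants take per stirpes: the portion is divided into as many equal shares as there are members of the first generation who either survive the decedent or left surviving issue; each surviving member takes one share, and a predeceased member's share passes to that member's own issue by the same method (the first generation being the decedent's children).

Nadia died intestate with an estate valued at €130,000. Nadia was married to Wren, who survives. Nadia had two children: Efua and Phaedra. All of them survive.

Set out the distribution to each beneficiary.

Wren: €52,000; Efua: €39,000; Phaedra: €39,000

Wren takes two-fifths of €130,000 = €52,000. The remaining €78,000 passes to the descendants.
The descendants' portion (€78,000) is divided into 2 shares of €39,000: Efua and Phaedra each take €39,000.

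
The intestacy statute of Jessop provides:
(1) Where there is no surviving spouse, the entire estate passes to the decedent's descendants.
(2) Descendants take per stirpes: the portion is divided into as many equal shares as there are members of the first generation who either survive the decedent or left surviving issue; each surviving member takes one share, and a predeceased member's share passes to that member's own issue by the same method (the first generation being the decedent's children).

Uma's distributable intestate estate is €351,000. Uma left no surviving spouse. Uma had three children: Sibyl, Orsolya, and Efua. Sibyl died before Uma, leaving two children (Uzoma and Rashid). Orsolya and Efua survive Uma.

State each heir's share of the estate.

The entire €351,000 passes to the descendants.
That amount (€351,000) is divided into 3 shares of €117,000: Orsolya and Efua each take €117,000; Sibyl's €117,000 share passes to Sibyl's issue.
Sibyl's share (€117,000) is divided into 2 shares of €58,500: Uzoma and Rashid each take €58,500.

Uzoma: €58,500; Rashid: €58,500; Orsolya: €117,000; Efua: €117,000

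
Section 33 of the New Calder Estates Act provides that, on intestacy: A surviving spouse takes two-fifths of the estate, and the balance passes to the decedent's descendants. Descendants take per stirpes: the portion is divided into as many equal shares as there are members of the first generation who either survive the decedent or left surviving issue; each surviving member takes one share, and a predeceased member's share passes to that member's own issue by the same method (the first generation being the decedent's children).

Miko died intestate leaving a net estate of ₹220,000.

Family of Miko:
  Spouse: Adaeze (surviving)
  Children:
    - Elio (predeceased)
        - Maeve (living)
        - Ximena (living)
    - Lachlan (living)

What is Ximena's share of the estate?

Adaeze takes two-fifths of ₹220,000 = ₹88,000. The remaining ₹132,000 passes to the descendants.
The descendants' portion (₹132,000) is divided into 2 shares of ₹66,000: Lachlan takes ₹66,000; Elio's ₹66,000 share passes to Elio's issue.
Elio's share (₹66,000) is divided into 2 shares of ₹33,000: Maeve and Ximena each take ₹33,000.

Ximena receives ₹33,000.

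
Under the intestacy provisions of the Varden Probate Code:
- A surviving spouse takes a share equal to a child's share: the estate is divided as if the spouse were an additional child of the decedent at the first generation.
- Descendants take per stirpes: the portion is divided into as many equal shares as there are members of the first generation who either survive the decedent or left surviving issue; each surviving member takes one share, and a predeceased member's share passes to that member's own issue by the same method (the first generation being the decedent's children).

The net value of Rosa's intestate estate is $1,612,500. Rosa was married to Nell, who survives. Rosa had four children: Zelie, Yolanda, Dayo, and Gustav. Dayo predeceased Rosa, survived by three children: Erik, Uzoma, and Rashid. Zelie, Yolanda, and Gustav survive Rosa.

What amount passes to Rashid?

The spouse counts as an additional share at the children's level, so there are 5 primary shares of $322,500. Nell takes one such share ($322,500).
The children's combined portion ($1,290,000) is divided into 4 shares of $322,500: Zelie, Yolanda, and Gustav each take $322,500; Dayo's $322,500 share passes to Dayo's issue.
Dayo's share ($322,500) is divided into 3 shares of $107,500: Erik, Uzoma, and Rashid each take $107,500.

Rashid receives $107,500.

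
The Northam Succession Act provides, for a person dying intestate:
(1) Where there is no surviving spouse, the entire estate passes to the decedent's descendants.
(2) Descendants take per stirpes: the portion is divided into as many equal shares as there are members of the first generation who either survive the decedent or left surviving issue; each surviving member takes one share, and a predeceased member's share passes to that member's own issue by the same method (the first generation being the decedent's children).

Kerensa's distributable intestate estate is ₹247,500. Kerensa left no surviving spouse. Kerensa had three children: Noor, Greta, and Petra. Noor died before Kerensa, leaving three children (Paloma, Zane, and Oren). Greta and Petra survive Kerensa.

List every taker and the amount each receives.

Paloma: ₹27,500; Zane: ₹27,500; Oren: ₹27,500; Greta: ₹82,500; Petra: ₹82,500

The entire ₹247,500 passes to the descendants.
That amount (₹247,500) is divided into 3 shares of ₹82,500: Greta and Petra each take ₹82,500; Noor's ₹82,500 share passes to Noor's issue.
Noor's share (₹82,500) is divided into 3 shares of ₹27,500: Paloma, Zane, and Oren each take ₹27,500.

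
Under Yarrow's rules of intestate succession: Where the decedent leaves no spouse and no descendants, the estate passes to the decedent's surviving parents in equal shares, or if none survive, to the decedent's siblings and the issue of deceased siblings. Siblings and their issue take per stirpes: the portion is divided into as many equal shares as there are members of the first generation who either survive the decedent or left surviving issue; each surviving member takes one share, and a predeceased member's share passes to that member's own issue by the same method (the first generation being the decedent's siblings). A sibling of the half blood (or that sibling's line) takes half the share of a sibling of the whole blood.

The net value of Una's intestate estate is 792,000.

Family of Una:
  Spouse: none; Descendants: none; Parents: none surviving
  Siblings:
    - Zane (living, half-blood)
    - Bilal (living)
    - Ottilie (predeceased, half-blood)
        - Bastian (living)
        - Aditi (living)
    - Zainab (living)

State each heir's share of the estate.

Zane: 132,000; Bilal: 264,000; Bastian: 66,000; Aditi: 66,000; Zainab: 264,000

The entire 792,000 passes to the siblings and their issue.
Counting each half-blood sibling's line as half a unit, there are 3 units in 792,000, so one unit is 264,000. Whole-blood lines (Bilal and Zainab) take 264,000 each; half-blood lines (Zane and Ottilie) take 132,000 each.
Ottilie's share (132,000) is divided into 2 shares of 66,000: Bastian and Aditi each take 66,000.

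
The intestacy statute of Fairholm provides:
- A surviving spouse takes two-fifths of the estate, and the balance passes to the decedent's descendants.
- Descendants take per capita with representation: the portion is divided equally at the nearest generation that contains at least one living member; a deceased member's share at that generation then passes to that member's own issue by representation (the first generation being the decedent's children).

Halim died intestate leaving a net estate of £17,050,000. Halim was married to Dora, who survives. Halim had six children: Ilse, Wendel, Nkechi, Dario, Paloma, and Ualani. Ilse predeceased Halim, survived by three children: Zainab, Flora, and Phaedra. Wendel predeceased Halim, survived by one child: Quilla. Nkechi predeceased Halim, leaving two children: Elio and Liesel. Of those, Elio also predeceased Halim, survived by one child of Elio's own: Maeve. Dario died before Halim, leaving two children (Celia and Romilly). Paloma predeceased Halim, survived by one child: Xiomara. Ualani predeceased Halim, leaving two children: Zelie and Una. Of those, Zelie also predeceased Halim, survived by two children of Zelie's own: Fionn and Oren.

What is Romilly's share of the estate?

Dora takes two-fifths of £17,050,000 = £6,820,000. The remaining £10,230,000 passes to the descendants.
No child survives, so the initial division is made at the grandchildren's generation.
The descendants' portion (£10,230,000) is divided into 11 shares of £930,000: Zainab, Flora, Phaedra, Quilla, Liesel, Celia, Romilly, Xiomara, and Una each take £930,000; Elio's £930,000 share passes to Elio's issue; Zelie's £930,000 share passes to Zelie's issue.
Elio's share (£930,000) passes entirely to Maeve.
Zelie's share (£930,000) is divided into 2 shares of £465,000: Fionn and Oren each take £465,000.

Romilly receives £930,000.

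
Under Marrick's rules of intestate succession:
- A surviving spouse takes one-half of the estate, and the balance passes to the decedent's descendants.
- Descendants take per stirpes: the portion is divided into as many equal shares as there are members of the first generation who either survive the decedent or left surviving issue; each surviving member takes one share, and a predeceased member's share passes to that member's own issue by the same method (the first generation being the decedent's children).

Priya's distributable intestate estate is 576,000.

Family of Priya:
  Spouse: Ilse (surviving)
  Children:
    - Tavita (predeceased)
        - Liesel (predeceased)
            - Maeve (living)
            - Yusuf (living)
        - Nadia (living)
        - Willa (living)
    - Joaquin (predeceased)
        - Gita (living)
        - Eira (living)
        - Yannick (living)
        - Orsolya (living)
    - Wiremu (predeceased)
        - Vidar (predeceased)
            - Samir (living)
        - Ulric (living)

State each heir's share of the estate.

Ilse takes one-half of 576,000 = 288,000. The remaining 288,000 passes to the descendants.
The descendants' portion (288,000) is divided into 3 shares of 96,000: Tavita's 96,000 share passes to Tavita's issue; Joaquin's 96,000 share passes to Joaquin's issue; Wiremu's 96,000 share passes to Wiremu's issue.
Tavita's share (96,000) is divided into 3 shares of 32,000: Nadia and Willa each take 32,000; Liesel's 32,000 share passes to Liesel's issue.
Liesel's share (32,000) is divided into 2 shares of 16,000: Maeve and Yusuf each take 16,000.
Joaquin's share (96,000) is divided into 4 shares of 24,000: Gita, Eira, Yannick, and Orsolya each take 24,000.
Wiremu's share (96,000) is divided into 2 shares of 48,000: Ulric takes 48,000; Vidar's 48,000 share passes to Vidar's issue.
Vidar's share (48,000) passes entirely to Samir.

Ilse: 288,000; Maeve: 16,000; Yusuf: 16,000; Nadia: 32,000; Willa: 32,000; Gita: 24,000; Eira: 24,000; Yannick: 24,000; Orsolya: 24,000; Samir: 48,000; Ulric: 48,000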